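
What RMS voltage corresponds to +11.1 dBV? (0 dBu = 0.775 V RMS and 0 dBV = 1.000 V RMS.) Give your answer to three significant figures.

3.59 V

V = 1.000 V × 10^(+11.1/20).
= 1.000 × 3.589 = 3.59 V.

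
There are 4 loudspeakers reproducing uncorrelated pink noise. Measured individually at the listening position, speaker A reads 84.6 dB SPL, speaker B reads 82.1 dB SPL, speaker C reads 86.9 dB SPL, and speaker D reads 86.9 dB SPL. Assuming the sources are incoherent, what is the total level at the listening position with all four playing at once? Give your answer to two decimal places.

Add the sources as powers (linear), then convert back to dB:
L_total = 10·log₁₀(10^(84.6/10) + 10^(82.1/10) + 10^(86.9/10) + 10^(86.9/10)) = 10·log₁₀(1430000000) = 91.55 dB SPL.

91.55 dB SPL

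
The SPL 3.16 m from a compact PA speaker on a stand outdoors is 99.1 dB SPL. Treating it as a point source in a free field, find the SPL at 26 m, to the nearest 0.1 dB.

Free-field point source: level drops by 20·log₁₀ of the distance ratio.
ΔL = −20·log₁₀(26/3.16) = -18.31 dB, so L₂ = 99.1 + (-18.31) = 80.8 dB SPL.

80.8 dB SPL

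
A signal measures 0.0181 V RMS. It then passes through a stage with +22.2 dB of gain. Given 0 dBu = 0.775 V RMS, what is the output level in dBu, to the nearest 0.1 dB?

-10.4 dBu

Input level: 20·log₁₀(0.0181/0.775) = -32.63 dBu.
Output: -32.63 + 22.2 = -10.4 dBu.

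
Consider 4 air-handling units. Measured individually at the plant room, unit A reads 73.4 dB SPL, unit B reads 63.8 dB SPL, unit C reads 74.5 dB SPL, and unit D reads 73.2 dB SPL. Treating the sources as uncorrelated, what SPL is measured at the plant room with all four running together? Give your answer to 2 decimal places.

Uncorrelated sources add in intensity (power), not in dB.
L_total = 10·log₁₀(10^(73.4/10) + 10^(63.8/10) + 10^(74.5/10) + 10^(73.2/10)) = 10·log₁₀(73350000) = 78.65 dB SPL.

78.65 dB SPL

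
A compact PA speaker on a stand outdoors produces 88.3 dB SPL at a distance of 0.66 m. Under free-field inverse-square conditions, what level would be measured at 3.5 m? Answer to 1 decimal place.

For a point source in a free field, ΔL = −20·log₁₀(d₂/d₁).
ΔL = −20·log₁₀(3.5/0.66) = -14.49 dB, so L₂ = 88.3 + (-14.49) = 73.8 dB SPL.

73.8 dB SPL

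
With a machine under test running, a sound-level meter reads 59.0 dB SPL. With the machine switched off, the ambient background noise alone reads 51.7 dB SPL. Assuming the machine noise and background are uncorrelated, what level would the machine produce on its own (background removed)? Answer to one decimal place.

Subtract intensities: L_src = 10·log₁₀(10^(L_total/10) − 10^(L_bg/10)).
L_src = 10·log₁₀(10^(59.0/10) − 10^(51.7/10)) = 10·log₁₀(646400) = 58.1 dB SPL.

58.1 dB SPL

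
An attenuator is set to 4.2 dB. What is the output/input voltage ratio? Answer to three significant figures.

Voltage ratio = 10^(dB/20).
10^(-4.2/20) = 10^(-0.2100) = 0.617.

0.617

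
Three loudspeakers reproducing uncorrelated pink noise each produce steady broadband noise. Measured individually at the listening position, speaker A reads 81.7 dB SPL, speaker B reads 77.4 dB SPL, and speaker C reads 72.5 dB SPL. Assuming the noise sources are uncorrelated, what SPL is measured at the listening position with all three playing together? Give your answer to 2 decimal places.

83.44 dB SPL

Incoherent sources sum as intensities:
L_total = 10·log₁₀(10^(81.7/10) + 10^(77.4/10) + 10^(72.5/10)) = 10·log₁₀(220600000) = 83.44 dB SPL.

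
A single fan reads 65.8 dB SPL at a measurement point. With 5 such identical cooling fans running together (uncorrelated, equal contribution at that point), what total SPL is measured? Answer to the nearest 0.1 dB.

5 equal incoherent sources raise the level by 10·log₁₀(5) = 6.99 dB.
L_total = 65.8 + 6.99 = 72.8 dB SPL.

72.8 dB SPL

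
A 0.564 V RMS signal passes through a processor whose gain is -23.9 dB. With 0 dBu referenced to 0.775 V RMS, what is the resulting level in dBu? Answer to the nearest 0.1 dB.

Input level: 20·log₁₀(0.564/0.775) = -2.76 dBu.
Output: -2.76 − 23.9 = -26.7 dBu.

-26.7 dBu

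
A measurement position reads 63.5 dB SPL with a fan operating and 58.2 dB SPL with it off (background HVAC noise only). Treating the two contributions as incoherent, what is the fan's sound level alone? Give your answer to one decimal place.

62.0 dB SPL

Remove the background by subtracting linear intensities:
L_src = 10·log₁₀(10^(63.5/10) − 10^(58.2/10)) = 10·log₁₀(1578000) = 62.0 dB SPL.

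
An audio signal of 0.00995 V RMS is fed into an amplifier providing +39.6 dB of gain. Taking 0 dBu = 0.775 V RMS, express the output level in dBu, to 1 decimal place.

+1.8 dBu

Input level: 20·log₁₀(0.00995/0.775) = -37.83 dBu.
Output: -37.83 + 39.6 = +1.8 dBu.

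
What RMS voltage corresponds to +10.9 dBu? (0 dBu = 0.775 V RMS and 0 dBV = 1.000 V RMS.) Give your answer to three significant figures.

V = 0.775 V × 10^(+10.9/20).
= 0.775 × 3.508 = 2.72 V.

2.72 V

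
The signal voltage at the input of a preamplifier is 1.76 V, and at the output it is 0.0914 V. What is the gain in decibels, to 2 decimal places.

For a voltage ratio, dB = 20·log₁₀(V₂/V₁).
20·log₁₀(0.0914/1.76) = 20·log₁₀(0.05193) = -25.69 dB.

-25.69 dB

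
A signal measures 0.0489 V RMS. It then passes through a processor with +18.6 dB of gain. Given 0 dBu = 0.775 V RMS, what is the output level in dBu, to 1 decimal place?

-5.4 dBu

Input level: 20·log₁₀(0.0489/0.775) = -24.00 dBu.
Output: -24.00 + 18.6 = -5.4 dBu.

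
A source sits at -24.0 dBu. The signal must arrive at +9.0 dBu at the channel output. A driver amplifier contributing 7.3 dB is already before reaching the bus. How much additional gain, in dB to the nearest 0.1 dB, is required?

25.7 dB

The required make-up gain is the shortfall in the dB sum.
G = +9.0 − (-24.0) − 7.3 = 25.7 dB.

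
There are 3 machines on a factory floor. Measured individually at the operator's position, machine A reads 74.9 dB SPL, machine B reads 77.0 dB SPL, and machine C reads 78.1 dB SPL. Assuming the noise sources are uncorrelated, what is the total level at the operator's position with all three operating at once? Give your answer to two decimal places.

81.63 dB SPL

Incoherent sources sum as intensities:
L_total = 10·log₁₀(10^(74.9/10) + 10^(77.0/10) + 10^(78.1/10)) = 10·log₁₀(145600000) = 81.63 dB SPL.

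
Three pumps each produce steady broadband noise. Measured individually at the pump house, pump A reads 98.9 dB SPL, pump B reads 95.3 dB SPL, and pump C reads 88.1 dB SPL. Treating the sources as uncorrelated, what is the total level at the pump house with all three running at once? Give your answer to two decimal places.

Incoherent sources sum as intensities:
L_total = 10·log₁₀(10^(98.9/10) + 10^(95.3/10) + 10^(88.1/10)) = 10·log₁₀(11797000000) = 100.72 dB SPL.

100.72 dB SPL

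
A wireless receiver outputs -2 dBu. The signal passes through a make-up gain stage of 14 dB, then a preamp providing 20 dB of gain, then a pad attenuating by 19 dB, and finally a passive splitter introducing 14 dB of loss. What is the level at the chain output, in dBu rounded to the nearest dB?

In dB, series stages simply add:
-2 + 14 + 20 − 19 − 14 = -1 dBu.

-1 dBu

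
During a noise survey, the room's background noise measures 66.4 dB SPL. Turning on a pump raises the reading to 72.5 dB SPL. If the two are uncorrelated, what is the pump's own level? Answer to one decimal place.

Background correction is a power subtraction:
L_src = 10·log₁₀(10^(72.5/10) − 10^(66.4/10)) = 10·log₁₀(13420000) = 71.3 dB SPL.

71.3 dB SPL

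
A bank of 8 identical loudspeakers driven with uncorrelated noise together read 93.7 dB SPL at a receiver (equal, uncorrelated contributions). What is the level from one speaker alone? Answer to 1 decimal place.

84.7 dB SPL

8 equal incoherent sources add 10·log₁₀(8) = 9.03 dB over one source.
L_one = 93.7 − 9.03 = 84.7 dB SPL.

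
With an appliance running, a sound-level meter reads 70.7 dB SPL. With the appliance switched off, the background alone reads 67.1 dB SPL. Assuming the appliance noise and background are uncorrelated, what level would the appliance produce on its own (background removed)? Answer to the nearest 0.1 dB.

68.2 dB SPL

Remove the background by subtracting linear intensities:
L_src = 10·log₁₀(10^(70.7/10) − 10^(67.1/10)) = 10·log₁₀(6620000) = 68.2 dB SPL.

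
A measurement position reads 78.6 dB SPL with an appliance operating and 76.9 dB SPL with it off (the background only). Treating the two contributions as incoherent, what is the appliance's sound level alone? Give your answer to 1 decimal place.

73.7 dB SPL

Remove the background by subtracting linear intensities:
L_src = 10·log₁₀(10^(78.6/10) − 10^(76.9/10)) = 10·log₁₀(23470000) = 73.7 dB SPL.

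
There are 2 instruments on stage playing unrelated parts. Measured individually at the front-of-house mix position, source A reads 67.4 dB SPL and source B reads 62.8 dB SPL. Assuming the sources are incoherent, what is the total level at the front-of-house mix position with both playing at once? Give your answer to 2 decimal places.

Add the sources as powers (linear), then convert back to dB:
L_total = 10·log₁₀(10^(67.4/10) + 10^(62.8/10)) = 10·log₁₀(7401000) = 68.69 dB SPL.

68.69 dB SPL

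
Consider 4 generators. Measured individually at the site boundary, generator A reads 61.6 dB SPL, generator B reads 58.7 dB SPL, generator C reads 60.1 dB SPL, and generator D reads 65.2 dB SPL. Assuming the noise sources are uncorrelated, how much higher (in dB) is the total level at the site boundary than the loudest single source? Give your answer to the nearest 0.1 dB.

Incoherent sources sum as intensities:
L_total = 10·log₁₀(10^(61.6/10) + 10^(58.7/10) + 10^(60.1/10) + 10^(65.2/10)) = 68.14 dB SPL.
Excess over the loudest (65.2 dB): 68.14 − 65.2 = 2.9 dB.

2.9 dB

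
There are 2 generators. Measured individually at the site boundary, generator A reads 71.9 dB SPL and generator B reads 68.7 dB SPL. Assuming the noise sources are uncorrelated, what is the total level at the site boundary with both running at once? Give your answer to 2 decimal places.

73.60 dB SPL

Incoherent sources sum as intensities:
L_total = 10·log₁₀(10^(71.9/10) + 10^(68.7/10)) = 10·log₁₀(22900000) = 73.60 dB SPL.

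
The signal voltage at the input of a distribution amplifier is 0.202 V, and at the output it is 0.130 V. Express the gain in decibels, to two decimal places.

For a voltage ratio, dB = 20·log₁₀(V₂/V₁).
20·log₁₀(0.130/0.202) = 20·log₁₀(0.6436) = -3.83 dB.

-3.83 dB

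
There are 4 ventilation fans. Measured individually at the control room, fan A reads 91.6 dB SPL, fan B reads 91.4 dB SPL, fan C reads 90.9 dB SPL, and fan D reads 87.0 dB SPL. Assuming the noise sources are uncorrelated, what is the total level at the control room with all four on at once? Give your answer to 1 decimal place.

96.6 dB SPL

Uncorrelated sources add in intensity (power), not in dB.
L_total = 10·log₁₀(10^(91.6/10) + 10^(91.4/10) + 10^(90.9/10) + 10^(87.0/10)) = 10·log₁₀(4557000000) = 96.6 dB SPL.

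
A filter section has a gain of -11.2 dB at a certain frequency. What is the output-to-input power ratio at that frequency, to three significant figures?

0.0759

Power ratio = 10^(dB/10).
10^(-11.2/10) = 10^(-1.120) = 0.0759.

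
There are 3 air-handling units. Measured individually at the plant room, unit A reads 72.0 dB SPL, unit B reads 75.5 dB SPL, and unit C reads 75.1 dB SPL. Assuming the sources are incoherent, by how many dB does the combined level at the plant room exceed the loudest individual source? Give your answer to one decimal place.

3.7 dB

Add the sources as powers (linear), then convert back to dB:
L_total = 10·log₁₀(10^(72.0/10) + 10^(75.5/10) + 10^(75.1/10)) = 79.23 dB SPL.
Excess over the loudest (75.5 dB): 79.23 − 75.5 = 3.7 dB.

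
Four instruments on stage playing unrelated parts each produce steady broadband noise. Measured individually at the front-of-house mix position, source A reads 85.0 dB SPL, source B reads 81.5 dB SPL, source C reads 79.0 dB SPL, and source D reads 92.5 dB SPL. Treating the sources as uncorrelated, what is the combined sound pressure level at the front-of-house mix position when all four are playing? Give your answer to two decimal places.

93.65 dB SPL

Uncorrelated sources add in intensity (power), not in dB.
L_total = 10·log₁₀(10^(85.0/10) + 10^(81.5/10) + 10^(79.0/10) + 10^(92.5/10)) = 10·log₁₀(2315000000) = 93.65 dB SPL.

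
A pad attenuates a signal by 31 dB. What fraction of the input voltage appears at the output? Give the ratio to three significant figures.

Voltage ratio = 10^(dB/20).
10^(-31/20) = 10^(-1.550) = 0.0282.

0.0282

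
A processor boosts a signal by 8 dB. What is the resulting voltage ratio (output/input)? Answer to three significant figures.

2.51

Voltage ratio = 10^(dB/20).
10^(8/20) = 10^(0.4000) = 2.51.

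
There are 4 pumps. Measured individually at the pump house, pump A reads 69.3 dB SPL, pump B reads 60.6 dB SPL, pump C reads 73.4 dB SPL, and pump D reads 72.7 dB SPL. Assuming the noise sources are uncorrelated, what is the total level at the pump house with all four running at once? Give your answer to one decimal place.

77.0 dB SPL

Uncorrelated sources add in intensity (power), not in dB.
L_total = 10·log₁₀(10^(69.3/10) + 10^(60.6/10) + 10^(73.4/10) + 10^(72.7/10)) = 10·log₁₀(50160000) = 77.0 dB SPL.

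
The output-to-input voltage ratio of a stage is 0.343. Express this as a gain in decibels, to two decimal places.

For a voltage ratio, dB = 20·log₁₀(V₂/V₁).
20·log₁₀(0.343) = -9.29 dB.

-9.29 dB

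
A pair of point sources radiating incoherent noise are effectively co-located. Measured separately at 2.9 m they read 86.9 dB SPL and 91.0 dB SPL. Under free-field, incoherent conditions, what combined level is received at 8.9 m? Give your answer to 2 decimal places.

Combined at 2.9 m: 10·log₁₀(10^(86.9/10)+10^(91.0/10)) = 92.427 dB SPL.
Then apply −20·log₁₀(8.9/2.9) = -9.740 dB → 82.69 dB SPL.

82.69 dB SPL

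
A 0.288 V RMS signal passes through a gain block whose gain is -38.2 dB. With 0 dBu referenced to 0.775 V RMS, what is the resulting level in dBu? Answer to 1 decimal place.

Input level: 20·log₁₀(0.288/0.775) = -8.60 dBu.
Output: -8.60 − 38.2 = -46.8 dBu.

-46.8 dBu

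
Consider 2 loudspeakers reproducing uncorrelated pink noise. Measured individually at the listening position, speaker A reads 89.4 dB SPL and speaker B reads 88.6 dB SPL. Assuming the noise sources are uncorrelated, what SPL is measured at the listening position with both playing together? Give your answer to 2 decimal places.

92.03 dB SPL

Uncorrelated sources add in intensity (power), not in dB.
L_total = 10·log₁₀(10^(89.4/10) + 10^(88.6/10)) = 10·log₁₀(1595000000) = 92.03 dB SPL.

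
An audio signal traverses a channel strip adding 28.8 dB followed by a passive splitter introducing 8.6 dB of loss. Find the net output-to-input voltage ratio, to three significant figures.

10.2

Net gain = 28.8 + (−8.6) = 20.2 dB.
Voltage ratio = 10^(20.2/20) = 10.2.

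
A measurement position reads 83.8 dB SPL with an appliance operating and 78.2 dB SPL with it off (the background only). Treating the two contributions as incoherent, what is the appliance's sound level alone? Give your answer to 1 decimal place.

Subtract intensities: L_src = 10·log₁₀(10^(L_total/10) − 10^(L_bg/10)).
L_src = 10·log₁₀(10^(83.8/10) − 10^(78.2/10)) = 10·log₁₀(173800000) = 82.4 dB SPL.

82.4 dB SPL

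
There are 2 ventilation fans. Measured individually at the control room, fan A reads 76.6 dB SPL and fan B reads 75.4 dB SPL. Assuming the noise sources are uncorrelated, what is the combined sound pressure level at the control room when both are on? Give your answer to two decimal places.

Uncorrelated sources add in intensity (power), not in dB.
L_total = 10·log₁₀(10^(76.6/10) + 10^(75.4/10)) = 10·log₁₀(80380000) = 79.05 dB SPL.

79.05 dB SPL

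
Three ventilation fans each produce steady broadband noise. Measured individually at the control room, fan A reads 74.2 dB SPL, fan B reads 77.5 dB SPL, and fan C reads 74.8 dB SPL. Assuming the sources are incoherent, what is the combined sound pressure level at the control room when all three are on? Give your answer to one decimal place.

Add the sources as powers (linear), then convert back to dB:
L_total = 10·log₁₀(10^(74.2/10) + 10^(77.5/10) + 10^(74.8/10)) = 10·log₁₀(112700000) = 80.5 dB SPL.

80.5 dB SPL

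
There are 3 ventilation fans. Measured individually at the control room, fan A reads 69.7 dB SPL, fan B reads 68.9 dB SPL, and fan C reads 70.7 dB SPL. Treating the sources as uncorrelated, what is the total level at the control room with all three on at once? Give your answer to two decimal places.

74.60 dB SPL

Incoherent sources sum as intensities:
L_total = 10·log₁₀(10^(69.7/10) + 10^(68.9/10) + 10^(70.7/10)) = 10·log₁₀(28840000) = 74.60 dB SPL.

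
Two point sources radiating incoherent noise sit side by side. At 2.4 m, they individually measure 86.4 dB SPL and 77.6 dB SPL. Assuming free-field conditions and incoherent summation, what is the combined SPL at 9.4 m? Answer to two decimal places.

Combined at 2.4 m: 10·log₁₀(10^(86.4/10)+10^(77.6/10)) = 86.938 dB SPL.
Then apply −20·log₁₀(9.4/2.4) = -11.858 dB → 75.08 dB SPL.

75.08 dB SPL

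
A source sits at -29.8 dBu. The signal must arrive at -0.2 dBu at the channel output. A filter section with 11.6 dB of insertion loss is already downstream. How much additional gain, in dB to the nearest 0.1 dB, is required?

The required make-up gain is the shortfall in the dB sum.
G = -0.2 − (-29.8) + 11.6 = 41.2 dB.

41.2 dB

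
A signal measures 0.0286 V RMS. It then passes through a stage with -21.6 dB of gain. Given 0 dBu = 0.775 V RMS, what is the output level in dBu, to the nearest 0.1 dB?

Input level: 20·log₁₀(0.0286/0.775) = -28.66 dBu.
Output: -28.66 − 21.6 = -50.3 dBu.

-50.3 dBu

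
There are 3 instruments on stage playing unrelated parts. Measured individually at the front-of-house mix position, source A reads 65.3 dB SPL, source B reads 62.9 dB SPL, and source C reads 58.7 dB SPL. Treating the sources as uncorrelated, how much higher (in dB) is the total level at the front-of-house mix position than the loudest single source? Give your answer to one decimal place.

2.5 dB

Uncorrelated sources add in intensity (power), not in dB.
L_total = 10·log₁₀(10^(65.3/10) + 10^(62.9/10) + 10^(58.7/10)) = 67.84 dB SPL.
Excess over the loudest (65.3 dB): 67.84 − 65.3 = 2.5 dB.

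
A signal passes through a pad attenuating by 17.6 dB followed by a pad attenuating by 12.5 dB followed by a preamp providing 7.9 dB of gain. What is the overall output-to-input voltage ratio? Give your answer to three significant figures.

0.0776

Net gain = (−17.6) + (−12.5) + 7.9 = -22.2 dB.
Voltage ratio = 10^(-22.2/20) = 0.0776.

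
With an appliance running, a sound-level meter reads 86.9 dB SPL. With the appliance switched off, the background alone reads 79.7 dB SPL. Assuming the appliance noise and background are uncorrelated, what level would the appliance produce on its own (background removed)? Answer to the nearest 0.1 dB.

86.0 dB SPL

Subtract intensities: L_src = 10·log₁₀(10^(L_total/10) − 10^(L_bg/10)).
L_src = 10·log₁₀(10^(86.9/10) − 10^(79.7/10)) = 10·log₁₀(396500000) = 86.0 dB SPL.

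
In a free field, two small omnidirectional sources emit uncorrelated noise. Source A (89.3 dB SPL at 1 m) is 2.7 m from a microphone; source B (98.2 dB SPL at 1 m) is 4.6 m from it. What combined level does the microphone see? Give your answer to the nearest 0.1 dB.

86.3 dB SPL

At the listener: L_A = 89.3 − 20·log₁₀(2.7) = 80.67 dB; L_B = 98.2 − 20·log₁₀(4.6) = 84.94 dB.
Combined: 10·log₁₀(10^(80.67/10)+10^(84.94/10)) = 86.3 dB SPL.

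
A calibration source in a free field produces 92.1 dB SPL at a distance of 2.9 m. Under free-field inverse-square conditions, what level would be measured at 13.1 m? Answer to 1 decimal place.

79.0 dB SPL

For a point source in a free field, ΔL = −20·log₁₀(d₂/d₁).
ΔL = −20·log₁₀(13.1/2.9) = -13.10 dB, so L₂ = 92.1 + (-13.10) = 79.0 dB SPL.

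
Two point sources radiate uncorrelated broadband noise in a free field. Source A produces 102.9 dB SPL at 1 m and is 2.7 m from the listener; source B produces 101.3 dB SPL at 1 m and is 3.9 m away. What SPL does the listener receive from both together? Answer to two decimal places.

At the listener: L_A = 102.9 − 20·log₁₀(2.7) = 94.273 dB; L_B = 101.3 − 20·log₁₀(3.9) = 89.479 dB.
Combined: 10·log₁₀(10^(94.273/10)+10^(89.479/10)) = 95.52 dB SPL.

95.52 dB SPL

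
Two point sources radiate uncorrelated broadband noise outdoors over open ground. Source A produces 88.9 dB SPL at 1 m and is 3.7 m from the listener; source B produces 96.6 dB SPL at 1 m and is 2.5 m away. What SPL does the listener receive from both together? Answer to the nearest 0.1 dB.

89.0 dB SPL

At the listener: L_A = 88.9 − 20·log₁₀(3.7) = 77.54 dB; L_B = 96.6 − 20·log₁₀(2.5) = 88.64 dB.
Combined: 10·log₁₀(10^(77.54/10)+10^(88.64/10)) = 89.0 dB SPL.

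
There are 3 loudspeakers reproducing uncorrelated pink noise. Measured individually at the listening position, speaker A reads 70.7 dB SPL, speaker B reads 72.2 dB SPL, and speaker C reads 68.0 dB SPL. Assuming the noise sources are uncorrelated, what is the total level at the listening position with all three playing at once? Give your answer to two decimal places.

75.40 dB SPL

Add the sources as powers (linear), then convert back to dB:
L_total = 10·log₁₀(10^(70.7/10) + 10^(72.2/10) + 10^(68.0/10)) = 10·log₁₀(34650000) = 75.40 dB SPL.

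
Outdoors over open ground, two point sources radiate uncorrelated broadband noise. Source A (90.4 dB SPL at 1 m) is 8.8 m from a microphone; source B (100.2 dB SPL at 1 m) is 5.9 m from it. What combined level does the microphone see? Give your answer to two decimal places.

At the listener: L_A = 90.4 − 20·log₁₀(8.8) = 71.510 dB; L_B = 100.2 − 20·log₁₀(5.9) = 84.783 dB.
Combined: 10·log₁₀(10^(71.510/10)+10^(84.783/10)) = 84.98 dB SPL.

84.98 dB SPL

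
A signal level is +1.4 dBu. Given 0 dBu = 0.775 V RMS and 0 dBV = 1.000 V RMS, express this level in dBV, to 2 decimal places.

-0.81 dBV

The offset between the scales is 20·log₁₀(0.775/1.000) = −2.214 dB.
So dBV = +1.4 − 2.214 = -0.81 dBV.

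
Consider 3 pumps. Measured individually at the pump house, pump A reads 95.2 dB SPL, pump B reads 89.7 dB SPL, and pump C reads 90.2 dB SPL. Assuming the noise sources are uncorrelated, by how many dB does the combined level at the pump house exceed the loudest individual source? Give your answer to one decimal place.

Uncorrelated sources add in intensity (power), not in dB.
L_total = 10·log₁₀(10^(95.2/10) + 10^(89.7/10) + 10^(90.2/10)) = 97.24 dB SPL.
Excess over the loudest (95.2 dB): 97.24 − 95.2 = 2.0 dB.

2.0 dB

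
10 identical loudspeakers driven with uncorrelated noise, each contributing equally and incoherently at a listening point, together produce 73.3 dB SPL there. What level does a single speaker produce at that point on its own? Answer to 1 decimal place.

10 equal incoherent sources add 10·log₁₀(10) = 10.00 dB over one source.
L_one = 73.3 − 10.00 = 63.3 dB SPL.

63.3 dB SPL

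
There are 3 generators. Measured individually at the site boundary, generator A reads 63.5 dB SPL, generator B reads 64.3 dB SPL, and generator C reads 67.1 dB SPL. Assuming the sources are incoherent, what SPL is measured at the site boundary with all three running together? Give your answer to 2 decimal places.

70.03 dB SPL

Incoherent sources sum as intensities:
L_total = 10·log₁₀(10^(63.5/10) + 10^(64.3/10) + 10^(67.1/10)) = 10·log₁₀(10060000) = 70.03 dB SPL.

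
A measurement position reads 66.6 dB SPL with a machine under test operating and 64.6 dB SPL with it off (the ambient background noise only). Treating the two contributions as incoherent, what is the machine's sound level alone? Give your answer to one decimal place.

62.3 dB SPL

Remove the background by subtracting linear intensities:
L_src = 10·log₁₀(10^(66.6/10) − 10^(64.6/10)) = 10·log₁₀(1687000) = 62.3 dB SPL.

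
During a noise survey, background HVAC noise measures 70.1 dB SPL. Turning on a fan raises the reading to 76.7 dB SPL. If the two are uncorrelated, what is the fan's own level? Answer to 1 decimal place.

75.6 dB SPL

Remove the background by subtracting linear intensities:
L_src = 10·log₁₀(10^(76.7/10) − 10^(70.1/10)) = 10·log₁₀(36540000) = 75.6 dB SPL.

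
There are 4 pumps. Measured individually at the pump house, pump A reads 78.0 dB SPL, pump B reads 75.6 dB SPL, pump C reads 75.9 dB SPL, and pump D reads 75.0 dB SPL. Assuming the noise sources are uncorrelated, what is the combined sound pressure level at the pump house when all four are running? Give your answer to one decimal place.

Incoherent sources sum as intensities:
L_total = 10·log₁₀(10^(78.0/10) + 10^(75.6/10) + 10^(75.9/10) + 10^(75.0/10)) = 10·log₁₀(169900000) = 82.3 dB SPL.

82.3 dB SPL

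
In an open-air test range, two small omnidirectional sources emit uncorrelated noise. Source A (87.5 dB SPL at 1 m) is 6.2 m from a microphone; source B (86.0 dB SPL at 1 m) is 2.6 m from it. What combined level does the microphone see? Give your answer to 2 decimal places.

78.66 dB SPL

At the listener: L_A = 87.5 − 20·log₁₀(6.2) = 71.652 dB; L_B = 86.0 − 20·log₁₀(2.6) = 77.701 dB.
Combined: 10·log₁₀(10^(71.652/10)+10^(77.701/10)) = 78.66 dB SPL.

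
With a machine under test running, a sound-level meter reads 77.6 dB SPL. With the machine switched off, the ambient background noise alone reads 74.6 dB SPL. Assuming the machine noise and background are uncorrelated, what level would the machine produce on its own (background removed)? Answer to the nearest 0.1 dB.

Subtract intensities: L_src = 10·log₁₀(10^(L_total/10) − 10^(L_bg/10)).
L_src = 10·log₁₀(10^(77.6/10) − 10^(74.6/10)) = 10·log₁₀(28700000) = 74.6 dB SPL.

74.6 dB SPL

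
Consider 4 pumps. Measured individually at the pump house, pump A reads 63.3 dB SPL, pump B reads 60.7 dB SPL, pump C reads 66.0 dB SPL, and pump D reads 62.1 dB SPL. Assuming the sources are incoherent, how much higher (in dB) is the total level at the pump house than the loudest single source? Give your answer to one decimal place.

3.5 dB

Add the sources as powers (linear), then convert back to dB:
L_total = 10·log₁₀(10^(63.3/10) + 10^(60.7/10) + 10^(66.0/10) + 10^(62.1/10)) = 69.50 dB SPL.
Excess over the loudest (66.0 dB): 69.50 − 66.0 = 3.5 dB.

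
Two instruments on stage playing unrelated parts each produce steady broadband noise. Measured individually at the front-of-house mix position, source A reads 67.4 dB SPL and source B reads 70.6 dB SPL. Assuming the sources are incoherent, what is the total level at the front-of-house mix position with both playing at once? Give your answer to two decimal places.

72.30 dB SPL

Add the sources as powers (linear), then convert back to dB:
L_total = 10·log₁₀(10^(67.4/10) + 10^(70.6/10)) = 10·log₁₀(16980000) = 72.30 dB SPL.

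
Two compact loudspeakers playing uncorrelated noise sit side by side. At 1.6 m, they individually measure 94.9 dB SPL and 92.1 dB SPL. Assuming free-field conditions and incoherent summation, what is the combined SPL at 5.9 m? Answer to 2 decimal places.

85.40 dB SPL

Combined at 1.6 m: 10·log₁₀(10^(94.9/10)+10^(92.1/10)) = 96.732 dB SPL.
Then apply −20·log₁₀(5.9/1.6) = -11.335 dB → 85.40 dB SPL.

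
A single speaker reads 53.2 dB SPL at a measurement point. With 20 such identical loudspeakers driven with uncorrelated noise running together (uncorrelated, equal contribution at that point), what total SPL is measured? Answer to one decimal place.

20 equal incoherent sources raise the level by 10·log₁₀(20) = 13.01 dB.
L_total = 53.2 + 13.01 = 66.2 dB SPL.

66.2 dB SPL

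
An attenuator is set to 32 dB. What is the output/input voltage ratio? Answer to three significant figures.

Voltage ratio = 10^(dB/20).
10^(-32/20) = 10^(-1.600) = 0.0251.

0.0251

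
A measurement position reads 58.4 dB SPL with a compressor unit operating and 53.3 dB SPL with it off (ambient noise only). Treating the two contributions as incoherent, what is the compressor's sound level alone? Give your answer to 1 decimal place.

56.8 dB SPL

Remove the background by subtracting linear intensities:
L_src = 10·log₁₀(10^(58.4/10) − 10^(53.3/10)) = 10·log₁₀(478000) = 56.8 dB SPL.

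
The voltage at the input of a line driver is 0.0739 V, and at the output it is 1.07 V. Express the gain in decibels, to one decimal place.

23.2 dB

For a voltage ratio, dB = 20·log₁₀(V₂/V₁).
20·log₁₀(1.07/0.0739) = 20·log₁₀(14.48) = 23.2 dB.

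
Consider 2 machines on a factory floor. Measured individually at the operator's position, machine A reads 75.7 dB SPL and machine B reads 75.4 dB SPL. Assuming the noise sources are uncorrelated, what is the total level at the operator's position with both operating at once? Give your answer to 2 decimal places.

Incoherent sources sum as intensities:
L_total = 10·log₁₀(10^(75.7/10) + 10^(75.4/10)) = 10·log₁₀(71830000) = 78.56 dB SPL.

78.56 dB SPL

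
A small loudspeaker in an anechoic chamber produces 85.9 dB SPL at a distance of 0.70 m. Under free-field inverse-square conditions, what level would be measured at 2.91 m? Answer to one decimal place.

Inverse-square spreading gives ΔL = −20·log₁₀(d₂/d₁).
ΔL = −20·log₁₀(2.91/0.70) = -12.38 dB, so L₂ = 85.9 + (-12.38) = 73.5 dB SPL.

73.5 dB SPL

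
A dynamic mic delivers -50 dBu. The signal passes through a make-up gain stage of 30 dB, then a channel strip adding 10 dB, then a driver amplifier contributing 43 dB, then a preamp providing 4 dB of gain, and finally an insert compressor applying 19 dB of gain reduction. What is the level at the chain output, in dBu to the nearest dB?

In dB, series stages simply add:
-50 + 30 + 10 + 43 + 4 − 19 = +18 dBu.

+18 dBu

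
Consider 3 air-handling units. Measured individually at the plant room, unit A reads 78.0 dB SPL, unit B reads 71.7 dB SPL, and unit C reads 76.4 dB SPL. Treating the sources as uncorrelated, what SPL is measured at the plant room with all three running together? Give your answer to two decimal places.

Incoherent sources sum as intensities:
L_total = 10·log₁₀(10^(78.0/10) + 10^(71.7/10) + 10^(76.4/10)) = 10·log₁₀(121500000) = 80.85 dB SPL.

80.85 dB SPL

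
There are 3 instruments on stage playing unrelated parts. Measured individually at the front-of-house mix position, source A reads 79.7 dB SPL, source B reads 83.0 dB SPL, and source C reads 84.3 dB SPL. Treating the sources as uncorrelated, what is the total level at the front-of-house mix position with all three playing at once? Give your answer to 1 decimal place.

87.5 dB SPL

Uncorrelated sources add in intensity (power), not in dB.
L_total = 10·log₁₀(10^(79.7/10) + 10^(83.0/10) + 10^(84.3/10)) = 10·log₁₀(562000000) = 87.5 dB SPL.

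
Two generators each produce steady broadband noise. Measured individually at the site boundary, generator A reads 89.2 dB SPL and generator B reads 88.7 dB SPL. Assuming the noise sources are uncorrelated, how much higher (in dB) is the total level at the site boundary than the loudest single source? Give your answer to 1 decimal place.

2.8 dB

Uncorrelated sources add in intensity (power), not in dB.
L_total = 10·log₁₀(10^(89.2/10) + 10^(88.7/10)) = 91.97 dB SPL.
Excess over the loudest (89.2 dB): 91.97 − 89.2 = 2.8 dB.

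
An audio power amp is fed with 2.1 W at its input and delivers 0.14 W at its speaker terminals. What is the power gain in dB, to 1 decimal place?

For a power ratio, dB = 10·log₁₀(P₂/P₁).
10·log₁₀(0.14/2.1) = 10·log₁₀(0.06667) = -11.8 dB.

-11.8 dB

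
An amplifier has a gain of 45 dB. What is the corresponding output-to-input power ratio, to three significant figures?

31600

Power ratio = 10^(dB/10).
10^(45/10) = 10^(4.500) = 31600.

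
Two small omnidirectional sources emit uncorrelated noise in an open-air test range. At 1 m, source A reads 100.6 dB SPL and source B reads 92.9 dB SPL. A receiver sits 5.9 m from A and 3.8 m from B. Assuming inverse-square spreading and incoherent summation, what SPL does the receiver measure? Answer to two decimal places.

At the listener: L_A = 100.6 − 20·log₁₀(5.9) = 85.183 dB; L_B = 92.9 − 20·log₁₀(3.8) = 81.304 dB.
Combined: 10·log₁₀(10^(85.183/10)+10^(81.304/10)) = 86.67 dB SPL.

86.67 dB SPL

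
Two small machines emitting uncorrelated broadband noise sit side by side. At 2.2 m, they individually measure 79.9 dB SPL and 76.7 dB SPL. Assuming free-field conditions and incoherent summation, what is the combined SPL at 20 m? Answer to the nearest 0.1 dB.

62.4 dB SPL

Combined at 2.2 m: 10·log₁₀(10^(79.9/10)+10^(76.7/10)) = 81.60 dB SPL.
Then apply −20·log₁₀(20/2.2) = -19.17 dB → 62.4 dB SPL.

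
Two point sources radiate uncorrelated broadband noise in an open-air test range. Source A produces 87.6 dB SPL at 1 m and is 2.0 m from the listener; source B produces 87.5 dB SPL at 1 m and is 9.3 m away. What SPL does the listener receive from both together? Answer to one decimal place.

At the listener: L_A = 87.6 − 20·log₁₀(2.0) = 81.58 dB; L_B = 87.5 − 20·log₁₀(9.3) = 68.13 dB.
Combined: 10·log₁₀(10^(81.58/10)+10^(68.13/10)) = 81.8 dB SPL.

81.8 dB SPL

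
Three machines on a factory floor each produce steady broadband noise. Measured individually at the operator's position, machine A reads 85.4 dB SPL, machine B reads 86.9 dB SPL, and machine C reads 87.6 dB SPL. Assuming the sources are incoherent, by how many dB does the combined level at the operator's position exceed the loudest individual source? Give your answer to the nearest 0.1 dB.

3.9 dB

Add the sources as powers (linear), then convert back to dB:
L_total = 10·log₁₀(10^(85.4/10) + 10^(86.9/10) + 10^(87.6/10)) = 91.50 dB SPL.
Excess over the loudest (87.6 dB): 91.50 − 87.6 = 3.9 dB.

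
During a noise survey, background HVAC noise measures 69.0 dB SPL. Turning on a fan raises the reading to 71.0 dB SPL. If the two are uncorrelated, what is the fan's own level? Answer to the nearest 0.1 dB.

66.7 dB SPL

Subtract intensities: L_src = 10·log₁₀(10^(L_total/10) − 10^(L_bg/10)).
L_src = 10·log₁₀(10^(71.0/10) − 10^(69.0/10)) = 10·log₁₀(4646000) = 66.7 dB SPL.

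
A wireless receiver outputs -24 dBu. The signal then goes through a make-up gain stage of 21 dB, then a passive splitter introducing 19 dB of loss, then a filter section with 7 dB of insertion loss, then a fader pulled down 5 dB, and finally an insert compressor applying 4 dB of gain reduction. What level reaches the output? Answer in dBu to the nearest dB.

-38 dBu

In dB, series stages simply add:
-24 + 21 − 19 − 7 − 5 − 4 = -38 dBu.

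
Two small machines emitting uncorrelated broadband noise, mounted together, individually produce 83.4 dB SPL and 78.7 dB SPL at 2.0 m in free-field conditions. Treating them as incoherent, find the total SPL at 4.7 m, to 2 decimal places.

77.25 dB SPL

Combined at 2.0 m: 10·log₁₀(10^(83.4/10)+10^(78.7/10)) = 84.667 dB SPL.
Then apply −20·log₁₀(4.7/2.0) = -7.421 dB → 77.25 dB SPL.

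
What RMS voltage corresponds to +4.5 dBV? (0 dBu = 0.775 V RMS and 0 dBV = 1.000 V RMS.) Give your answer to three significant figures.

1.68 V

V = 1.000 V × 10^(+4.5/20).
= 1.000 × 1.679 = 1.68 V.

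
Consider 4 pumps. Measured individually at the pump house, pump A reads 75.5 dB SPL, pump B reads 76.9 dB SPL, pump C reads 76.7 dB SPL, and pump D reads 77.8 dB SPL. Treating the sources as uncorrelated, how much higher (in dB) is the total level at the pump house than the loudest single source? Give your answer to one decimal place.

Add the sources as powers (linear), then convert back to dB:
L_total = 10·log₁₀(10^(75.5/10) + 10^(76.9/10) + 10^(76.7/10) + 10^(77.8/10)) = 82.82 dB SPL.
Excess over the loudest (77.8 dB): 82.82 − 77.8 = 5.0 dB.

5.0 dB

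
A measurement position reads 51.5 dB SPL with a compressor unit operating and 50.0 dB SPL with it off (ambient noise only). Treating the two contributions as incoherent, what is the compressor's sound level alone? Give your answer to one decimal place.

Background correction is a power subtraction:
L_src = 10·log₁₀(10^(51.5/10) − 10^(50.0/10)) = 10·log₁₀(41250) = 46.2 dB SPL.

46.2 dB SPL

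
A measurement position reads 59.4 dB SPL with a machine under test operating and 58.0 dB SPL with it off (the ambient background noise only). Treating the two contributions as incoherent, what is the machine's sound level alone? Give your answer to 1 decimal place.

53.8 dB SPL

Remove the background by subtracting linear intensities:
L_src = 10·log₁₀(10^(59.4/10) − 10^(58.0/10)) = 10·log₁₀(240000) = 53.8 dB SPL.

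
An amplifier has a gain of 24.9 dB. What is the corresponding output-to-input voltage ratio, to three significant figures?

Voltage ratio = 10^(dB/20).
10^(24.9/20) = 10^(1.245) = 17.6.

17.6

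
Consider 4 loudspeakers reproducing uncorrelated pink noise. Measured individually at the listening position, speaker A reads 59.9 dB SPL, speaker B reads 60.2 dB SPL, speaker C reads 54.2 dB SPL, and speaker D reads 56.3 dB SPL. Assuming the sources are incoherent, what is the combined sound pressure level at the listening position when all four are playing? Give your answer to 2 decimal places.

Add the sources as powers (linear), then convert back to dB:
L_total = 10·log₁₀(10^(59.9/10) + 10^(60.2/10) + 10^(54.2/10) + 10^(56.3/10)) = 10·log₁₀(2714000) = 64.34 dB SPL.

64.34 dB SPL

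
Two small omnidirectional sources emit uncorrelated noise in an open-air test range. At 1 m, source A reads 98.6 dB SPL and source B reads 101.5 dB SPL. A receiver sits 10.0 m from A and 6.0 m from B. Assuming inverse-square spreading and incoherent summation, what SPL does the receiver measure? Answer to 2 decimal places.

86.67 dB SPL

At the listener: L_A = 98.6 − 20·log₁₀(10.0) = 78.600 dB; L_B = 101.5 − 20·log₁₀(6.0) = 85.937 dB.
Combined: 10·log₁₀(10^(78.600/10)+10^(85.937/10)) = 86.67 dB SPL.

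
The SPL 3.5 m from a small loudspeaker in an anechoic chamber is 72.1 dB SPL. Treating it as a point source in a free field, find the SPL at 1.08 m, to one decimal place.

82.3 dB SPL

Inverse-square spreading gives ΔL = −20·log₁₀(d₂/d₁).
ΔL = −20·log₁₀(1.08/3.5) = 10.21 dB, so L₂ = 72.1 + (10.21) = 82.3 dB SPL.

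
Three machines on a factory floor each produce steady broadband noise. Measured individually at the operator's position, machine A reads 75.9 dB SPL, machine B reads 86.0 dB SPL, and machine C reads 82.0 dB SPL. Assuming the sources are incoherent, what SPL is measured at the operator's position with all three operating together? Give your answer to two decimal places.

Add the sources as powers (linear), then convert back to dB:
L_total = 10·log₁₀(10^(75.9/10) + 10^(86.0/10) + 10^(82.0/10)) = 10·log₁₀(595500000) = 87.75 dB SPL.

87.75 dB SPL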